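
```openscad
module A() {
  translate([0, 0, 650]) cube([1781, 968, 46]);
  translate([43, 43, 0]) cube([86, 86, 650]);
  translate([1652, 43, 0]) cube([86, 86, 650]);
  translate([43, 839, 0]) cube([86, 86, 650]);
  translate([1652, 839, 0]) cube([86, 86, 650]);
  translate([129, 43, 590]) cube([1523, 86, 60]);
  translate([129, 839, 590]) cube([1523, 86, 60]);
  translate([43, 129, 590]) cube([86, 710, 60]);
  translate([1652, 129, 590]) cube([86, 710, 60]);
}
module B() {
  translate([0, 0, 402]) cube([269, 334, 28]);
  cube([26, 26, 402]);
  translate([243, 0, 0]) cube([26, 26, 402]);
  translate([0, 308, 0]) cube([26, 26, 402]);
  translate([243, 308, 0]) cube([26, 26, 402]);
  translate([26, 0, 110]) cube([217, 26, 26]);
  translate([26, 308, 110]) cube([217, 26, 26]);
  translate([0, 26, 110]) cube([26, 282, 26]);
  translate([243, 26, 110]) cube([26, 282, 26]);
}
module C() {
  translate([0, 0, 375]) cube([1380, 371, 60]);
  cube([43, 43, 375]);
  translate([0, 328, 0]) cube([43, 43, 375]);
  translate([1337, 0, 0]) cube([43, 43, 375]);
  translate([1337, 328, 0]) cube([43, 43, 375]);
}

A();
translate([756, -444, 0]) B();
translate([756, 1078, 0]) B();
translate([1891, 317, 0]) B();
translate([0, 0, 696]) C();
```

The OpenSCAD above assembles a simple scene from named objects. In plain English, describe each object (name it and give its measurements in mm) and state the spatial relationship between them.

A is a table: top 1781 mm (x) × 968 mm (y), 46 mm thick, upper face at z = 696 mm, on four 86×86 mm square legs, each inset 43 mm from the nearest pair of top edges, running from z = 0 to the bottom of the top. Four apron rails, 86 mm thick and 60 mm tall, run between adjacent legs with their top edges flush with the underside of the top and their outer faces flush with the legs' outer faces.

B is a four-legged stool. The seat is a 269×334×28 mm slab whose top surface is at z = 430 mm; four square legs, each 26×26 mm in cross-section, run from the floor (z = 0) to the underside of the seat, each flush with a corner of the seat. Four stretchers, 26 mm wide and 26 mm tall, connect adjacent legs with their undersides at z = 110 mm, each running between the inner faces of the legs it joins and aligned with the legs' outer faces on the other axis.

C is a long wooden bench with a 1380 mm (x) × 371 mm (y) seat, 60 mm thick, its top surface 435 mm above the floor. Four 43 mm square legs at the seat corners, flush with the edges, run from z = 0 to the seat underside.

Three stools sit around the table at the −y, +y, +x sides. The bench is on top of the table.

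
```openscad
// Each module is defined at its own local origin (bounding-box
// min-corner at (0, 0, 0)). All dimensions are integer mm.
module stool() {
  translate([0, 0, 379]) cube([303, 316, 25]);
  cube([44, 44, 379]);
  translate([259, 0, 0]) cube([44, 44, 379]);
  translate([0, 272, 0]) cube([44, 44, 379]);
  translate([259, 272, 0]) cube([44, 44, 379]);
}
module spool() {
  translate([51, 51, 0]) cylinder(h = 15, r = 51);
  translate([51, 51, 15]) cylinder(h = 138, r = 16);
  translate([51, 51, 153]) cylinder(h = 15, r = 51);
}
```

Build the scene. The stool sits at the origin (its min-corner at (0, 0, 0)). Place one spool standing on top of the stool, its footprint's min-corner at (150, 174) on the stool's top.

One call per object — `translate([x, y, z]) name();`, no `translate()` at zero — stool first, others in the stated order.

stool();
translate([150, 174, 404]) spool();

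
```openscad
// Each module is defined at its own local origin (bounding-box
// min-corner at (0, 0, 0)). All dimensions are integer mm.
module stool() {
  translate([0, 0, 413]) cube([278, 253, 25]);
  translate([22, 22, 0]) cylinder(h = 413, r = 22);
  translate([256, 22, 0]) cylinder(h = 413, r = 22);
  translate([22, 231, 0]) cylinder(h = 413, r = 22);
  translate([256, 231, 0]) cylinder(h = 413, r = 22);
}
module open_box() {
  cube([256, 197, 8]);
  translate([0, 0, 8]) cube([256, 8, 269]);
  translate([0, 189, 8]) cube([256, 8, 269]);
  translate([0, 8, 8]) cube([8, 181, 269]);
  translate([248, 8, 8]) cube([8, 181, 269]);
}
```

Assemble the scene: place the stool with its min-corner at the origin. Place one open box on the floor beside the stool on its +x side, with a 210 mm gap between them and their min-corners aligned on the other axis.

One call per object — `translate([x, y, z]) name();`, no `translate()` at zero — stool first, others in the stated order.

stool();
translate([488, 0, 0]) open_box();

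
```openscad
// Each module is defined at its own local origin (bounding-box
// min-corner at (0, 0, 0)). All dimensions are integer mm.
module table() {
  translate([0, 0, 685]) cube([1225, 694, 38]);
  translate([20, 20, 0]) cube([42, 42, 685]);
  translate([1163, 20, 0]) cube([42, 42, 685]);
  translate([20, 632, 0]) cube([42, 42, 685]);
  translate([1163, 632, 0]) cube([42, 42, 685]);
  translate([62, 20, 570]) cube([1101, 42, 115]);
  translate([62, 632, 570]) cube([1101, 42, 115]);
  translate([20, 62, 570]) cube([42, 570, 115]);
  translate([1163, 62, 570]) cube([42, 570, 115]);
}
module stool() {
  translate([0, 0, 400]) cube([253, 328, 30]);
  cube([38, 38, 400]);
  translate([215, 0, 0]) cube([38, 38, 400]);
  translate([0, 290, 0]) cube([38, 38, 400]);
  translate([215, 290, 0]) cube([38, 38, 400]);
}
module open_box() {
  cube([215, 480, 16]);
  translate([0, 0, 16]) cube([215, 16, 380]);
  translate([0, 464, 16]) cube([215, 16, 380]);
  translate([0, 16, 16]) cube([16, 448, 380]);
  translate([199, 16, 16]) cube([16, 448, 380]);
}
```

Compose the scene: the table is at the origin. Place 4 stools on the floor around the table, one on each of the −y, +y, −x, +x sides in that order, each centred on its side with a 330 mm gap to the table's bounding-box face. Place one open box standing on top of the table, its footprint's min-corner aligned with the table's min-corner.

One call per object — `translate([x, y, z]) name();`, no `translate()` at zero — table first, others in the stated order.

table();
translate([486, -658, 0]) stool();
translate([486, 1024, 0]) stool();
translate([-583, 183, 0]) stool();
translate([1555, 183, 0]) stool();
translate([0, 0, 723]) open_box();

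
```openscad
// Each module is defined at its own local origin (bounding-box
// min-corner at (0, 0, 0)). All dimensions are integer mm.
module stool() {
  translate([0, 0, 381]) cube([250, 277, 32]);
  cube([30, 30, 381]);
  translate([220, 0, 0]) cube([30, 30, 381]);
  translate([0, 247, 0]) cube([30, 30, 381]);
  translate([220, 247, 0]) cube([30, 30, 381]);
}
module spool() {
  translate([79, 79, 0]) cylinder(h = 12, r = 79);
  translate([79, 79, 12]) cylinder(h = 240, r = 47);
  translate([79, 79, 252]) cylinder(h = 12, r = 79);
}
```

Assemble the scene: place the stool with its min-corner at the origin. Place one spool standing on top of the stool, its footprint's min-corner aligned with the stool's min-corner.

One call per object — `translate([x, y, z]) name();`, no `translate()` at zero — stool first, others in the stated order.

stool();
translate([0, 0, 413]) spool();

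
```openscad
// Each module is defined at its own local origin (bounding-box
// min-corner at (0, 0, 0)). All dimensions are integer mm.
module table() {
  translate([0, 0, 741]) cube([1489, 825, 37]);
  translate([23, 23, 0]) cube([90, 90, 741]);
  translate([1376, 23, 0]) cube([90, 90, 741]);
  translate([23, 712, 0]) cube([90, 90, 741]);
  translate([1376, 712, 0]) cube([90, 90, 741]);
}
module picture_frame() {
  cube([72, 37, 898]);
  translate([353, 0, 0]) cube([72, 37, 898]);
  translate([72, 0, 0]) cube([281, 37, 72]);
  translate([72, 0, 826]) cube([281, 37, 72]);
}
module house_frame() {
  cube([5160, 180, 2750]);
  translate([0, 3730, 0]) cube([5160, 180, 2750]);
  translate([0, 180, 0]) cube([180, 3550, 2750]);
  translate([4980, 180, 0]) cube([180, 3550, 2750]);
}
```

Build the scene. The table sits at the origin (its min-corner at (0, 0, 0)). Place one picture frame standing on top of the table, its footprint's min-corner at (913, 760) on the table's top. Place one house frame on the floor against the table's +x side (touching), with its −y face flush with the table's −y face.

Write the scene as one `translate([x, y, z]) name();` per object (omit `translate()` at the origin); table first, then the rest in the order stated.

table();
translate([913, 760, 778]) picture_frame();
translate([1489, 0, 0]) house_frame();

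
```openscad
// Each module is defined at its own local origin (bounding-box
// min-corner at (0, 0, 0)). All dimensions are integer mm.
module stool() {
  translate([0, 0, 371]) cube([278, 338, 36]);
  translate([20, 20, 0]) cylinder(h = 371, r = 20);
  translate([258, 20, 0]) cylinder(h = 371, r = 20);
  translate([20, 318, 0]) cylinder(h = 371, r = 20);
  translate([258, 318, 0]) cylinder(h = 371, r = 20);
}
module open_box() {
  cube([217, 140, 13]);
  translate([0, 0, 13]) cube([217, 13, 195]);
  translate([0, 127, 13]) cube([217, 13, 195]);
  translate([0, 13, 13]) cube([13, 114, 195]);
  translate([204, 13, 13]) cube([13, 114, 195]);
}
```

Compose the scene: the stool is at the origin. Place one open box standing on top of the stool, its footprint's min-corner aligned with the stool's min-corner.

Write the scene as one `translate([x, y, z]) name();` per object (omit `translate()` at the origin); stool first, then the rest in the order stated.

stool();
translate([0, 0, 407]) open_box();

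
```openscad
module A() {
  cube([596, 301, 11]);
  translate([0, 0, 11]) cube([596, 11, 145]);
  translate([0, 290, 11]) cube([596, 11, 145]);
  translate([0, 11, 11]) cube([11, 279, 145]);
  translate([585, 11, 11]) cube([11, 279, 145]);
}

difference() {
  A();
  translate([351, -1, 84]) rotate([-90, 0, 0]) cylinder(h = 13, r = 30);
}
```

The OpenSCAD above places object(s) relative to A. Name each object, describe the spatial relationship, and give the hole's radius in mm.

The subtracted cylinder has r = 30 mm.

A is an open box. The open box has a circular hole through its front wall. The hole's radius is 30 mm.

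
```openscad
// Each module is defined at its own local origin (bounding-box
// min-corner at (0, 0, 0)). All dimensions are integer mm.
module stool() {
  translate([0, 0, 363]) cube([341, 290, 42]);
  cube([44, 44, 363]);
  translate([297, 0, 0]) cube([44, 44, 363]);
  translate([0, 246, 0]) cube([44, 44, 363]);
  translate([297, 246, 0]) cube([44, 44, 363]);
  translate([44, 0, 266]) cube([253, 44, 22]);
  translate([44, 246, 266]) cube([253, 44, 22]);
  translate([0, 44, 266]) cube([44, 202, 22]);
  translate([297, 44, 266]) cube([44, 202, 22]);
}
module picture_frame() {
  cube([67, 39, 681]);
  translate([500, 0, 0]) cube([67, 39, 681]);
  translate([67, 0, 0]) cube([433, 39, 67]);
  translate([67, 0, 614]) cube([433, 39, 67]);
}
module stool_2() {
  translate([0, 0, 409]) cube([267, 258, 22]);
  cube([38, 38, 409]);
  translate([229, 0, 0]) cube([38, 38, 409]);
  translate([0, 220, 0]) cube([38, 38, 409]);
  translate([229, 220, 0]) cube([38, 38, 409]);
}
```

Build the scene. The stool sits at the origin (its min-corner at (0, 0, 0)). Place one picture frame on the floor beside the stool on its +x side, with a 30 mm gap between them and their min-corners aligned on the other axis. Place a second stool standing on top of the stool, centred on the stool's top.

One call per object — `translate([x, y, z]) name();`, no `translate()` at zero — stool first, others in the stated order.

stool();
translate([371, 0, 0]) picture_frame();
translate([37, 16, 405]) stool_2();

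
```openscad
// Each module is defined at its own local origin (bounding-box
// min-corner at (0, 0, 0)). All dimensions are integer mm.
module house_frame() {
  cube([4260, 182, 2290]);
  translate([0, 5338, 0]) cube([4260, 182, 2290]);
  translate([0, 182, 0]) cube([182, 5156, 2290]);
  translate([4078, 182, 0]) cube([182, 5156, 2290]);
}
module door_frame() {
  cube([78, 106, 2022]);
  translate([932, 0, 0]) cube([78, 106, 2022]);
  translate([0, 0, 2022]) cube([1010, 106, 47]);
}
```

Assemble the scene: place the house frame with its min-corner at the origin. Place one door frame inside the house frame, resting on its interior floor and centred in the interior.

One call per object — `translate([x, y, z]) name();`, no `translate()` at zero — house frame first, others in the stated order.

house_frame();
translate([1625, 2707, 0]) door_frame();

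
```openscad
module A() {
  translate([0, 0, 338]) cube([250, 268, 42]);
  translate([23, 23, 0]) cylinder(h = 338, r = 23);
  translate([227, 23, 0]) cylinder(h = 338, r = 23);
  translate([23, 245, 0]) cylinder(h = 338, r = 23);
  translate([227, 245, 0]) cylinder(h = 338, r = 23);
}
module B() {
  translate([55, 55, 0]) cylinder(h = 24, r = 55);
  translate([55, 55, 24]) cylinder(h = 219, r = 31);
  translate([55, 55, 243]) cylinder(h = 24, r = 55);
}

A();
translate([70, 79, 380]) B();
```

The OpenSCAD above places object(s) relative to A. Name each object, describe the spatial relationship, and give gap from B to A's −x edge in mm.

A is a stool. B is a spool. The spool is on top of the stool, centred. The gap from the spool to the stool's −x edge is 70 mm.

The spool's min-x is at 70; the stool's min-x is 0; gap = 70 mm.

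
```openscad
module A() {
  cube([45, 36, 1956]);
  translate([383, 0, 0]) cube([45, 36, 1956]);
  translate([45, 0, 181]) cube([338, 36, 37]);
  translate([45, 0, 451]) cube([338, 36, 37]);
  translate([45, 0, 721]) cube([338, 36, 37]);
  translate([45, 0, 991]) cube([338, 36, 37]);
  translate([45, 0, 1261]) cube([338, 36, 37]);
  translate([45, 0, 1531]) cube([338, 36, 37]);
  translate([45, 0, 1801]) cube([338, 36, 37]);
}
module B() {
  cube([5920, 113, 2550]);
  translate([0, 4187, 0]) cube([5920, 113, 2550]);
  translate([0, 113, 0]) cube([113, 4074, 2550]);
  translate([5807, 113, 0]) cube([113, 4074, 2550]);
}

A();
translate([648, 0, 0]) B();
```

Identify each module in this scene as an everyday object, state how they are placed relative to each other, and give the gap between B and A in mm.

A is a ladder. B is a house frame. The house frame is on the floor beside the ladder on its +x side. The gap between the house frame and the ladder is 220 mm.

The house frame's nearest face is 220 mm from the ladder's +x face.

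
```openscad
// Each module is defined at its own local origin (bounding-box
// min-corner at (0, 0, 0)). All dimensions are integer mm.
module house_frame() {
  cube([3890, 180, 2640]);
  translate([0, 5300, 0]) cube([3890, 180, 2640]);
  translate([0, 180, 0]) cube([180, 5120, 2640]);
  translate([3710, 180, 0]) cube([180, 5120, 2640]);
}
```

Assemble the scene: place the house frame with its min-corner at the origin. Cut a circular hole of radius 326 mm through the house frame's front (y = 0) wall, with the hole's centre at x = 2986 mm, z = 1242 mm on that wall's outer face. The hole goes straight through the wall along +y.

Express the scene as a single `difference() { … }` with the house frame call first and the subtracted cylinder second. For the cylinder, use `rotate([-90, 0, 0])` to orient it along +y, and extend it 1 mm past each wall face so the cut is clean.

difference() {
  house_frame();
  translate([2986, -1, 1242]) rotate([-90, 0, 0]) cylinder(h = 182, r = 326);
}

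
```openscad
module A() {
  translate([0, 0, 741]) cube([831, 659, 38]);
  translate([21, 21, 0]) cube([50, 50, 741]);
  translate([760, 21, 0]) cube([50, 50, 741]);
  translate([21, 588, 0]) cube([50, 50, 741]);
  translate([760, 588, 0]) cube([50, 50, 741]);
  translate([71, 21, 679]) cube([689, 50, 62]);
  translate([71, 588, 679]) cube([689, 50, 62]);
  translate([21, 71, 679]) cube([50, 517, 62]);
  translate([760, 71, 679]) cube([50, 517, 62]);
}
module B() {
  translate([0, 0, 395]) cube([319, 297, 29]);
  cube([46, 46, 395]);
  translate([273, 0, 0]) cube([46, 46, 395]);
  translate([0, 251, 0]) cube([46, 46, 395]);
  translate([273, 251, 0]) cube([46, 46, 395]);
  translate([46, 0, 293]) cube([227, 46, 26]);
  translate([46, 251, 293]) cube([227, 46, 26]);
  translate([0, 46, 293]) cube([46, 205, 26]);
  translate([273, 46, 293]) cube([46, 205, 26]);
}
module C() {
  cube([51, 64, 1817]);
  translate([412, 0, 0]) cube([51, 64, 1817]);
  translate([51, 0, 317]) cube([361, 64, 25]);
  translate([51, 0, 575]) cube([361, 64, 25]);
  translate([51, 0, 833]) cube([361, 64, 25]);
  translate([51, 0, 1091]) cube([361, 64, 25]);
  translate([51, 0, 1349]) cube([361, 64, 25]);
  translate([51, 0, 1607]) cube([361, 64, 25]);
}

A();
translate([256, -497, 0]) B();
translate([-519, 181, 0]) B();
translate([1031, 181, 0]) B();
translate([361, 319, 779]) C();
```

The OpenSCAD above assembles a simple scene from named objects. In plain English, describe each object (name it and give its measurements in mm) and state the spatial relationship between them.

A is a table: top 831 mm (x) × 659 mm (y), 38 mm thick, upper face at z = 779 mm, on four 50×50 mm square legs, each inset 21 mm from the nearest pair of top edges, running from z = 0 to the bottom of the top. Four apron rails, 50 mm thick and 62 mm tall, run between adjacent legs with their top edges flush with the underside of the top and their outer faces flush with the legs' outer faces.

B is a four-legged stool. The seat is a 319×297×29 mm slab whose top surface is at z = 424 mm; four square legs, each 46×46 mm in cross-section, run from the floor (z = 0) to the underside of the seat, each flush with a corner of the seat. Four stretchers, 46 mm wide and 26 mm tall, connect adjacent legs with their undersides at z = 293 mm, each running between the inner faces of the legs it joins and aligned with the legs' outer faces on the other axis.

C is a wooden ladder with two side rails of 51×64 mm section and 1817 mm height, set 463 mm apart overall. Between them run 6 rectangular rungs (64 mm deep, 25 mm thick), front faces flush with the rails' −y face. The bottom of the first rung is 317 mm above the floor and each subsequent rung is 258 mm higher than the one below.

Three stools sit around the table at the −y, −x, +x sides. The ladder is on top of the table.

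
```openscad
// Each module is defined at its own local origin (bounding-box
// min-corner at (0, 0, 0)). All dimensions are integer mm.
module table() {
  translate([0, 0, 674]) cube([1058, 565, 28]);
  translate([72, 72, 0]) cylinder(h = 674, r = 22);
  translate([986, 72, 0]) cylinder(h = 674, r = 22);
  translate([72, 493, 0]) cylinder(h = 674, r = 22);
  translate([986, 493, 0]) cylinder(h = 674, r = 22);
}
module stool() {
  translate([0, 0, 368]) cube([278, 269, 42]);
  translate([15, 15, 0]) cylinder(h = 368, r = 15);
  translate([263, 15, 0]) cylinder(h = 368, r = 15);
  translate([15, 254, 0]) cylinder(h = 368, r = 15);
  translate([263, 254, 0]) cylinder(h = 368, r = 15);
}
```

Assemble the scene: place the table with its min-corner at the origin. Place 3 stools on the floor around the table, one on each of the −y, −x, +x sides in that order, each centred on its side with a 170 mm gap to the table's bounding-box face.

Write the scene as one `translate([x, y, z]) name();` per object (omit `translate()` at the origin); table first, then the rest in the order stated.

table();
translate([390, -439, 0]) stool();
translate([-448, 148, 0]) stool();
translate([1228, 148, 0]) stool();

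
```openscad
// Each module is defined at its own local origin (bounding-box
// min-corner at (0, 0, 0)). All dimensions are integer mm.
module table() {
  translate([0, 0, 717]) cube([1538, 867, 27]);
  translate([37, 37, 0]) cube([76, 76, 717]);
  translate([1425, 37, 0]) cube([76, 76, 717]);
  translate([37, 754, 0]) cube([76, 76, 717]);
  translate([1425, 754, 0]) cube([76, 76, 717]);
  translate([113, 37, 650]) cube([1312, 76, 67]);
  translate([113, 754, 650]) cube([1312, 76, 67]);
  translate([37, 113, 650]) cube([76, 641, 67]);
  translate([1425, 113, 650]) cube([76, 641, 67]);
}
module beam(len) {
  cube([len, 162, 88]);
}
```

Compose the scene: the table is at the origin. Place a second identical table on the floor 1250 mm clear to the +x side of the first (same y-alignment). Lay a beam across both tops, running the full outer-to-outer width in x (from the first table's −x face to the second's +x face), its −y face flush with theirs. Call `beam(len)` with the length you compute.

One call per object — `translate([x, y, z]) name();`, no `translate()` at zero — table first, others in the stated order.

table();
translate([2788, 0, 0]) table();
translate([0, 0, 744]) beam(4326);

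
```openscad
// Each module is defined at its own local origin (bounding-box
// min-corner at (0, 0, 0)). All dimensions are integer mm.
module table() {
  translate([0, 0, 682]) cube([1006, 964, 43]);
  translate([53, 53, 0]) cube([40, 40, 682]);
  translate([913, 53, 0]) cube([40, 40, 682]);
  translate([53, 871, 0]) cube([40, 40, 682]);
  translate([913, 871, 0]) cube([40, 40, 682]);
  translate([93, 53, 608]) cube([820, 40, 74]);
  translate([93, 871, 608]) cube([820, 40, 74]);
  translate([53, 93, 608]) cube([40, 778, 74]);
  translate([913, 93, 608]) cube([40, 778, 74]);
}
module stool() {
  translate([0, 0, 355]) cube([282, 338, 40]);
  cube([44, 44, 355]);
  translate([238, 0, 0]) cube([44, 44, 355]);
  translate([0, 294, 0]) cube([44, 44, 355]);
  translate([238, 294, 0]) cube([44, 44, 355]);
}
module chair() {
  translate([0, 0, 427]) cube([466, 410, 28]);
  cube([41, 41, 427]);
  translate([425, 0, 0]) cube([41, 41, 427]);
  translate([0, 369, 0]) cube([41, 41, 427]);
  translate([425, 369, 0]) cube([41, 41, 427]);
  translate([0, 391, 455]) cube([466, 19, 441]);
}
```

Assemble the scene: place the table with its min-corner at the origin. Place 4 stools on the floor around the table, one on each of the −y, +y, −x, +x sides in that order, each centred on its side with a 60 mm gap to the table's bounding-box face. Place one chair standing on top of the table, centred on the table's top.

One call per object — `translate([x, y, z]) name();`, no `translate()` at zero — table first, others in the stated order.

table();
translate([362, -398, 0]) stool();
translate([362, 1024, 0]) stool();
translate([-342, 313, 0]) stool();
translate([1066, 313, 0]) stool();
translate([270, 277, 725]) chair();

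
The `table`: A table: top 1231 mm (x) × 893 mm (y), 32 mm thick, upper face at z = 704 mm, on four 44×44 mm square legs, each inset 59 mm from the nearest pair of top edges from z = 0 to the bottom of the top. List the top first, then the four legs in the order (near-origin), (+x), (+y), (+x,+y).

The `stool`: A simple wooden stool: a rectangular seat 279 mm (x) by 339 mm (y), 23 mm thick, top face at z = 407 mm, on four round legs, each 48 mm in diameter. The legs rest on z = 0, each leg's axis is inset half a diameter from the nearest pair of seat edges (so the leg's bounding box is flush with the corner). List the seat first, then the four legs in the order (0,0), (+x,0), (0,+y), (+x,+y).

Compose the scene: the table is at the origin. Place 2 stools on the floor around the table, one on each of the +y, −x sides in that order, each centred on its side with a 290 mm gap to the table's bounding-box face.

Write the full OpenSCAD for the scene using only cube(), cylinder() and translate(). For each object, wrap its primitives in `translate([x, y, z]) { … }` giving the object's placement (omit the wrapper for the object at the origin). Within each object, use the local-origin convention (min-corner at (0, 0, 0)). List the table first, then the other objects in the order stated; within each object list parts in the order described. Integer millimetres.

translate([0, 0, 672]) cube([1231, 893, 32]);
translate([59, 59, 0]) cube([44, 44, 672]);
translate([1128, 59, 0]) cube([44, 44, 672]);
translate([59, 790, 0]) cube([44, 44, 672]);
translate([1128, 790, 0]) cube([44, 44, 672]);
translate([476, 1183, 0]) {
  translate([0, 0, 384]) cube([279, 339, 23]);
  translate([24, 24, 0]) cylinder(h = 384, r = 24);
  translate([255, 24, 0]) cylinder(h = 384, r = 24);
  translate([24, 315, 0]) cylinder(h = 384, r = 24);
  translate([255, 315, 0]) cylinder(h = 384, r = 24);
}
translate([-569, 277, 0]) {
  translate([0, 0, 384]) cube([279, 339, 23]);
  translate([24, 24, 0]) cylinder(h = 384, r = 24);
  translate([255, 24, 0]) cylinder(h = 384, r = 24);
  translate([24, 315, 0]) cylinder(h = 384, r = 24);
  translate([255, 315, 0]) cylinder(h = 384, r = 24);
}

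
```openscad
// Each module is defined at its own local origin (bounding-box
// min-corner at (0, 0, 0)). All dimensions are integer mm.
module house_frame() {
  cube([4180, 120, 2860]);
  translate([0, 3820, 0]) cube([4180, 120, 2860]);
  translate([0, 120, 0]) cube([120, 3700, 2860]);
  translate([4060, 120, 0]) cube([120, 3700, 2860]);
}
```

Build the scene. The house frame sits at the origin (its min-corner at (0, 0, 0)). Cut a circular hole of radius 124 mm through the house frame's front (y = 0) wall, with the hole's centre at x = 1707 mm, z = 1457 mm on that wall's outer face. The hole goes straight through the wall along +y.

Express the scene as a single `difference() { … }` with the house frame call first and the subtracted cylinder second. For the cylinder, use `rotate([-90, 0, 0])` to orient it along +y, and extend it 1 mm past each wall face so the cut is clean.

difference() {
  house_frame();
  translate([1707, -1, 1457]) rotate([-90, 0, 0]) cylinder(h = 122, r = 124);
}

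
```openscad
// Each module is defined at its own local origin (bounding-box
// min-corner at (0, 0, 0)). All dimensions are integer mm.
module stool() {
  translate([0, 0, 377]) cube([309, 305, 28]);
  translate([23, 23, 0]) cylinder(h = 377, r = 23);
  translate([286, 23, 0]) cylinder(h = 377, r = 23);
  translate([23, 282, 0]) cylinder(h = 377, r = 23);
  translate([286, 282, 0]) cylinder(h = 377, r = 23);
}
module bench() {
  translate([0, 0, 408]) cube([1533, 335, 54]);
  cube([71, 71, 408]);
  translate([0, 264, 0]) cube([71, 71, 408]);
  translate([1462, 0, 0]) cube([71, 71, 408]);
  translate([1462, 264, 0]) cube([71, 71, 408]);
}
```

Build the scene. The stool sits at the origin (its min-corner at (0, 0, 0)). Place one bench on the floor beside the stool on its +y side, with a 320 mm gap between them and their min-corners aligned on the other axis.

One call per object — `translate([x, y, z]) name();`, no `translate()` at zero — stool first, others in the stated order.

stool();
translate([0, 625, 0]) bench();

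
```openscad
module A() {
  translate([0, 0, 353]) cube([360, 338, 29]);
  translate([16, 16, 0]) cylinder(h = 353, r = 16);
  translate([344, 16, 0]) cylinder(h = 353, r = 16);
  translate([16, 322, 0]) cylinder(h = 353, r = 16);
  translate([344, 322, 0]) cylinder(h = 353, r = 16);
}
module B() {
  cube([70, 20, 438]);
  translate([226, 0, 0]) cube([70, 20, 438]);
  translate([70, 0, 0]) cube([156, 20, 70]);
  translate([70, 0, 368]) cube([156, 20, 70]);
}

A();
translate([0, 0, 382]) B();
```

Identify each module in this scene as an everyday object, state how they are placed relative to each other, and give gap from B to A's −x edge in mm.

A is a stool. B is a picture frame. The picture frame is on top of the stool. The gap from the picture frame to the stool's −x edge is 0 mm.

The picture frame's min-x is at 0; the stool's min-x is 0; gap = 0 mm.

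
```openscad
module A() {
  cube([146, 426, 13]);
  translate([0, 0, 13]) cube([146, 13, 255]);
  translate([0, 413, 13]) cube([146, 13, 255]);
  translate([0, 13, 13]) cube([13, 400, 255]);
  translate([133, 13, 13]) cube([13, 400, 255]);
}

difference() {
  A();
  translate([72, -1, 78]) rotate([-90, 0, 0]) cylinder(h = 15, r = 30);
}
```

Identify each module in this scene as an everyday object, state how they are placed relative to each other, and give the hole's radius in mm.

A is an open box. The open box has a circular hole through its front wall. The hole's radius is 30 mm.

The subtracted cylinder has r = 30 mm.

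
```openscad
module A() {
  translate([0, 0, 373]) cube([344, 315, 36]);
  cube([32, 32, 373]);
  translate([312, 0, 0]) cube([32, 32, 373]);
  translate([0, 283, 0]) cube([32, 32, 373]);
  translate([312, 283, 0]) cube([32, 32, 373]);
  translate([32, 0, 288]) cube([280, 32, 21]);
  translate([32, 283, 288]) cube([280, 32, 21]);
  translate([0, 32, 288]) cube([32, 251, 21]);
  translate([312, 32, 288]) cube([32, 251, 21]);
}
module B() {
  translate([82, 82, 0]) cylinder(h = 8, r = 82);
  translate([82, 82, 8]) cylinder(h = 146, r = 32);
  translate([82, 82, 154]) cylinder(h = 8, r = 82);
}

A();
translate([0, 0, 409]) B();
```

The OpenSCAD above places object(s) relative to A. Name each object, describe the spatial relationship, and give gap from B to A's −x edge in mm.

A is a stool. B is a spool. The spool is on top of the stool. The gap from the spool to the stool's −x edge is 0 mm.

The spool's min-x is at 0; the stool's min-x is 0; gap = 0 mm.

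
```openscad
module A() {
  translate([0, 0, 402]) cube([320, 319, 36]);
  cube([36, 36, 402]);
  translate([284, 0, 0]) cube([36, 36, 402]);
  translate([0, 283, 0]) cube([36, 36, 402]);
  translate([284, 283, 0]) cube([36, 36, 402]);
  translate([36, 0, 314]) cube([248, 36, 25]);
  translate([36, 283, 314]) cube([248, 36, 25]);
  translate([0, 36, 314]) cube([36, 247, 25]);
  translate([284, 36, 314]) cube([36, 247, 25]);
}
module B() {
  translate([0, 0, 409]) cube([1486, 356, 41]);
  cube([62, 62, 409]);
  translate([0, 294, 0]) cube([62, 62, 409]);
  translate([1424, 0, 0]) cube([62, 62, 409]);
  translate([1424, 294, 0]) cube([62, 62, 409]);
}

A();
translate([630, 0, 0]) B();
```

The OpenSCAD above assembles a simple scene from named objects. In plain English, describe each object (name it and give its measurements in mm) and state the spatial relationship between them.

A is a four-legged stool. The seat is 320×319 mm, 36 mm thick, top at z = 438 mm. It stands on four square legs, each 36×36 mm in cross-section, from z = 0 to the seat underside, each flush with a corner of the seat. Four stretchers, 36 mm wide and 25 mm tall, connect adjacent legs with their undersides at z = 314 mm, each running between the inner faces of the legs it joins and aligned with the legs' outer faces on the other axis.

B is a bench: a 1486×356 mm seat slab, 41 mm thick, top at z = 450 mm, on four 62×62 mm square legs flush with the seat corners and standing on z = 0.

The bench is on the floor beside the stool on its +x side.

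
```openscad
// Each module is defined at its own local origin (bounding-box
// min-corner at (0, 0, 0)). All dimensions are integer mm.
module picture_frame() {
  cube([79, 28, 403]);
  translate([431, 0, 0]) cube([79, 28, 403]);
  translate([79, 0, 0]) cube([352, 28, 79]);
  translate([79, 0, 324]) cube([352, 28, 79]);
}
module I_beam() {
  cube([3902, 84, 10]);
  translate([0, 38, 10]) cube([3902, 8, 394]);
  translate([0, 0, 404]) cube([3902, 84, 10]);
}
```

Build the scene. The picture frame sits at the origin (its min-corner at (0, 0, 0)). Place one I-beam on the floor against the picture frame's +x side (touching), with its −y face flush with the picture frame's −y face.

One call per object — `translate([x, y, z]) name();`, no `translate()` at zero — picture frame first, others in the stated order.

picture_frame();
translate([510, 0, 0]) I_beam();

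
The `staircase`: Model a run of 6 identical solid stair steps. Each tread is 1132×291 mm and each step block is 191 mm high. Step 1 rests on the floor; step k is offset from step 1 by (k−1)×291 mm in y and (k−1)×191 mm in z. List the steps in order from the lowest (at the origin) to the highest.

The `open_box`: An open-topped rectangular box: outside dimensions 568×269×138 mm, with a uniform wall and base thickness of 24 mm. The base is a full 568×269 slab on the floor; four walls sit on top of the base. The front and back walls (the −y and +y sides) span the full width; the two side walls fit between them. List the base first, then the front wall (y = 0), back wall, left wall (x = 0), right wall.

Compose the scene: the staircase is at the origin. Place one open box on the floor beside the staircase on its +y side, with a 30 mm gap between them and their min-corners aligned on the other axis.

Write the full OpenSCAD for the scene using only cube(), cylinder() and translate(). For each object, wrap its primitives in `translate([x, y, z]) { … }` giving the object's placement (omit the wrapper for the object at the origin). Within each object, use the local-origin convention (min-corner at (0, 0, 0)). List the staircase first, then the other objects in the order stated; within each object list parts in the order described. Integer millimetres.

cube([1132, 291, 191]);
translate([0, 291, 191]) cube([1132, 291, 191]);
translate([0, 582, 382]) cube([1132, 291, 191]);
translate([0, 873, 573]) cube([1132, 291, 191]);
translate([0, 1164, 764]) cube([1132, 291, 191]);
translate([0, 1455, 955]) cube([1132, 291, 191]);
translate([0, 1776, 0]) {
  cube([568, 269, 24]);
  translate([0, 0, 24]) cube([568, 24, 114]);
  translate([0, 245, 24]) cube([568, 24, 114]);
  translate([0, 24, 24]) cube([24, 221, 114]);
  translate([544, 24, 24]) cube([24, 221, 114]);
}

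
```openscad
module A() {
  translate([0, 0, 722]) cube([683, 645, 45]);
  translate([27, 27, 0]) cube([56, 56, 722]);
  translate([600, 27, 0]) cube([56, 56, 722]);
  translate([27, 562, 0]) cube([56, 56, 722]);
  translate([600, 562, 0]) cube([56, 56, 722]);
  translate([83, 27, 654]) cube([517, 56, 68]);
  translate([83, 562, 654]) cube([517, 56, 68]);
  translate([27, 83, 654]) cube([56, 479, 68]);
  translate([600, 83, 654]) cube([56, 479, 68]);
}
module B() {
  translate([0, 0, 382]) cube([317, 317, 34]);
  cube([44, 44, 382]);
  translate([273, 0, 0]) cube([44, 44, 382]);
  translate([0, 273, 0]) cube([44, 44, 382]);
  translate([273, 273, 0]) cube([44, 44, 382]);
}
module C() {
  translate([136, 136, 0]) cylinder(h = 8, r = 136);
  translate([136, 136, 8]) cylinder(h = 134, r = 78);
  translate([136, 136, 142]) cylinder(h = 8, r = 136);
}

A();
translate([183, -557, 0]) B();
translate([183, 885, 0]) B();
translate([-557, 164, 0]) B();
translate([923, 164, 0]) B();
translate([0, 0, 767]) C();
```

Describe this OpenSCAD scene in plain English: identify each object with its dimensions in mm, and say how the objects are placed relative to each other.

A is a table with a 683×645 mm rectangular top, 45 mm thick, top surface at z = 767 mm, supported by four 56×56 mm square legs, each inset 27 mm from the nearest pair of top edges, running from the floor. Four apron rails, 56 mm thick and 68 mm tall, run between adjacent legs with their top edges flush with the underside of the top and their outer faces flush with the legs' outer faces.

B is a four-legged stool. The seat is a 317×317×34 mm slab whose top surface is at z = 416 mm; four square legs, each 44×44 mm in cross-section, run from the floor (z = 0) to the underside of the seat, each flush with a corner of the seat.

C is a spool: two coaxial disc flanges of radius 136 mm and thickness 8 mm, joined by a core cylinder of radius 78 mm and height 134 mm. The lower flange rests on z = 0 and the three cylinders share a vertical axis.

Four stools sit around the table at the −y, +y, −x, +x sides. The spool is on top of the table.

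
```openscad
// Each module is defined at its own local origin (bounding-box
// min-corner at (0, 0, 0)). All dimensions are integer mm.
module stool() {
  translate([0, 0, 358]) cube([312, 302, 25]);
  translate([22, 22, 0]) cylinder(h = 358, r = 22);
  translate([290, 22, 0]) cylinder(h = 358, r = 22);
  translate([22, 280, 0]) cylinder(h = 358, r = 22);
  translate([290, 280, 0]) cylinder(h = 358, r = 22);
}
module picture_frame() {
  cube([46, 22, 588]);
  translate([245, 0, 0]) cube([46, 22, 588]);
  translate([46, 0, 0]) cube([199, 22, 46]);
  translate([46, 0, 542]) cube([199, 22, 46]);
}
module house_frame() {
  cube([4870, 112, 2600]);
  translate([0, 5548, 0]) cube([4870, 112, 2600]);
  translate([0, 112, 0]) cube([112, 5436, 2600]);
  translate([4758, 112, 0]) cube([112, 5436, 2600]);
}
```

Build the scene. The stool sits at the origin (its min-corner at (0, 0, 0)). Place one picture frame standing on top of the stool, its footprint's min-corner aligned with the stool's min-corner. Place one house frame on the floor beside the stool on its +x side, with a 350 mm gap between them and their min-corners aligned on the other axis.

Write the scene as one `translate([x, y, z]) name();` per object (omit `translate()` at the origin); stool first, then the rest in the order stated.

stool();
translate([0, 0, 383]) picture_frame();
translate([662, 0, 0]) house_frame();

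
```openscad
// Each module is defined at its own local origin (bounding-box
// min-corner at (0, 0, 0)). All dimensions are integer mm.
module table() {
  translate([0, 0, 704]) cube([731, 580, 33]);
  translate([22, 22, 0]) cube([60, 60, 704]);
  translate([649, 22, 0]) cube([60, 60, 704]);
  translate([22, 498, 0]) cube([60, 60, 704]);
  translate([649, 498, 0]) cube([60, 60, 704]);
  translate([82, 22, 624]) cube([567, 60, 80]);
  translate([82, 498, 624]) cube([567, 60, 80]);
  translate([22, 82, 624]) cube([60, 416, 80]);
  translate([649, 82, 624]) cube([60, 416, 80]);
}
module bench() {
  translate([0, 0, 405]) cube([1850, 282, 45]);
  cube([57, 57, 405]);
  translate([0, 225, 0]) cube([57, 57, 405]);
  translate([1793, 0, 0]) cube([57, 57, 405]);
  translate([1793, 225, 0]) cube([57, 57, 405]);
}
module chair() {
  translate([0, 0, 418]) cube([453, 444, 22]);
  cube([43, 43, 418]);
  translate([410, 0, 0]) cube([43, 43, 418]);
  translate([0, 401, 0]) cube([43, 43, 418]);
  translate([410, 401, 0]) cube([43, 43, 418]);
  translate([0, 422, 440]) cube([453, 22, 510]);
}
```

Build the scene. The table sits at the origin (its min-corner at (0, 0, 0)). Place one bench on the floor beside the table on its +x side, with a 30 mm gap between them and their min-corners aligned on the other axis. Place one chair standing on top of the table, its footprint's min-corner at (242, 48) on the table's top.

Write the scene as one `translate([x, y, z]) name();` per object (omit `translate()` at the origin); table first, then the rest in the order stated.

table();
translate([761, 0, 0]) bench();
translate([242, 48, 737]) chair();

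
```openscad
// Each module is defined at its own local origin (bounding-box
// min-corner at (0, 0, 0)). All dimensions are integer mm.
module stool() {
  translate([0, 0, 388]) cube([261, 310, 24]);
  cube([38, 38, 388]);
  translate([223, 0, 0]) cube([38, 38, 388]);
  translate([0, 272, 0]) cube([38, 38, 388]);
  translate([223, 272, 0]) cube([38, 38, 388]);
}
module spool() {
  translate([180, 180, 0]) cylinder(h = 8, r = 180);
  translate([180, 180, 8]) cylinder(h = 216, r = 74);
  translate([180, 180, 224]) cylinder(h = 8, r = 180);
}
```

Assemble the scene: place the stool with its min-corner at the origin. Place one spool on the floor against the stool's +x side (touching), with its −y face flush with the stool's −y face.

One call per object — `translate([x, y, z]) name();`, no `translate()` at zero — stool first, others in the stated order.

stool();
translate([261, 0, 0]) spool();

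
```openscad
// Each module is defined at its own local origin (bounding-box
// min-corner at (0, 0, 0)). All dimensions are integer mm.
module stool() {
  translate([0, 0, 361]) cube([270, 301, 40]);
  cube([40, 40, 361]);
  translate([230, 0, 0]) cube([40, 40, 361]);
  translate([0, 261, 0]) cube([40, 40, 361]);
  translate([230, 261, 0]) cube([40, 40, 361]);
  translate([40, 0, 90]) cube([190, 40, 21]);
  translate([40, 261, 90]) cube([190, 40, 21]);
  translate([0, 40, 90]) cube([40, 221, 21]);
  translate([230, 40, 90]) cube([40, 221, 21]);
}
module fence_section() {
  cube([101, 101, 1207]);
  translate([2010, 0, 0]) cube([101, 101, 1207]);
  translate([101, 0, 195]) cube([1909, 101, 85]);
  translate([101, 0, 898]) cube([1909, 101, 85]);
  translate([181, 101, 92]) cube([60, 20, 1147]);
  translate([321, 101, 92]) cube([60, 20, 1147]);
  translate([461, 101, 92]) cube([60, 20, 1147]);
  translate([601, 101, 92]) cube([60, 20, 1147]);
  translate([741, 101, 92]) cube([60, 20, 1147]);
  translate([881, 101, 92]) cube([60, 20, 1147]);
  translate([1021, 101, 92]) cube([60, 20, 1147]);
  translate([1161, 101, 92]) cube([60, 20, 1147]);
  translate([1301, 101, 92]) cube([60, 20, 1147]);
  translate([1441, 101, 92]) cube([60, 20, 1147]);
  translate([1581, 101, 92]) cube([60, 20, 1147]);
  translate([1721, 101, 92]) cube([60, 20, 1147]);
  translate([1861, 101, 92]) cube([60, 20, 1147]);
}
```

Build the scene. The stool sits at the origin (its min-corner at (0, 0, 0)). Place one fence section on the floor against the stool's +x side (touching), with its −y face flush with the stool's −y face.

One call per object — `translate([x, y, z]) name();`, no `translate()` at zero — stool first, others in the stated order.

stool();
translate([270, 0, 0]) fence_section();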